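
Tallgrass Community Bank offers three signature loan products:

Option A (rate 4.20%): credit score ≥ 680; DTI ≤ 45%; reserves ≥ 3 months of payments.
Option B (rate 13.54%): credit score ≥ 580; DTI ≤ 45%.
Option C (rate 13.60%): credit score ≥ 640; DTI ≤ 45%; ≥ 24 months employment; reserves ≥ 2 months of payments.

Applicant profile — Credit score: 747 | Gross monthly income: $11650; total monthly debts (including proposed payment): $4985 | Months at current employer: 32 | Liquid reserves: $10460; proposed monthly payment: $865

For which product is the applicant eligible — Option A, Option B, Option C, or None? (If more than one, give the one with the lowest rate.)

Option A

DTI = 4,985/11,650 = 42.8%.
Reserves = 10,460/865 = 12.1 months.
Option A: score 747 ≥ 680; DTI 42.8% ≤ 45%; reserves 12.1 ≥ 3 mo → qualifies.
Option B: score 747 ≥ 580; DTI 42.8% ≤ 45% → qualifies.
Option C: score 747 ≥ 640; DTI 42.8% ≤ 45%; employment 32 ≥ 24 mo; reserves 12.1 ≥ 2 mo → qualifies.
Qualifying: Option A, Option B, Option C. Lowest rate is 4.20% → Option A.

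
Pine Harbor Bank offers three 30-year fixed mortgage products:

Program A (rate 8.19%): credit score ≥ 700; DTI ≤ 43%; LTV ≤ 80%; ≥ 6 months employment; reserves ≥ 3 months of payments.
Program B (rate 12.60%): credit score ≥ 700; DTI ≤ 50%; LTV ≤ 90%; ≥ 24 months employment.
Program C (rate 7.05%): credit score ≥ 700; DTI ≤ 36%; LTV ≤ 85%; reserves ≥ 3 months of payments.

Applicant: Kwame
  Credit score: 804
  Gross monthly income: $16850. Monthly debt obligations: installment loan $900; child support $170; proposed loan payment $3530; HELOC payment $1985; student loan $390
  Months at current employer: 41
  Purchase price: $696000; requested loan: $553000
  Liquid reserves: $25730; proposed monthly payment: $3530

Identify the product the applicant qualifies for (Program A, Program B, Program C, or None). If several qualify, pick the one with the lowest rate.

Total debts = (900 + 170 + 3,530 + 1,985 + 390) = 6,975; DTI = 6,975/16,850 = 41.4%.
LTV = 553,000/696,000 = 79.5%.
Reserves = 25,730/3,530 = 7.3 months.
Program A: score 804 ≥ 700; DTI 41.4% ≤ 43%; LTV 79.5% ≤ 80%; employment 41 ≥ 6 mo; reserves 7.3 ≥ 3 mo → qualifies.
Program B: score 804 ≥ 700; DTI 41.4% ≤ 50%; LTV 79.5% ≤ 90%; employment 41 ≥ 24 mo → qualifies.
Program C: score 804 ≥ 700; DTI 41.4% > 36%; LTV 79.5% ≤ 85%; reserves 7.3 ≥ 3 mo → does not qualify.
Qualifying: Program A, Program B. Lowest rate is 8.19% → Program A.

Program A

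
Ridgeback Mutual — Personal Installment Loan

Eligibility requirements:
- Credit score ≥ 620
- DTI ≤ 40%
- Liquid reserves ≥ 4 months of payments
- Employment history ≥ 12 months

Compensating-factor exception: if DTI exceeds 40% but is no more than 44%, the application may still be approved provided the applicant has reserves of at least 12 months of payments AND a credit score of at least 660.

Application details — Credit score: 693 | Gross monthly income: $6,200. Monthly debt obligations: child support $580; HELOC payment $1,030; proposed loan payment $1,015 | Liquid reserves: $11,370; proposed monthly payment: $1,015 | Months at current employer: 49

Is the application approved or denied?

Credit score 693 ≥ 620 (meets base)
Total debts = (580 + 1,030 + 1,015) = 2,625. DTI: 2,625 ÷ 6,200 = 42.3%, over the 40% base limit.
Liquid reserves cover 11,370/1,015 = 11.2 months — ≥ 4 required
Employment 49 ≥ 12 months
42.3% falls in the override range (40%–44%), so the compensating-factor test applies.
Override check — reserves: 11.2 mo (short of 12); score: 693 (ok).
Override conditions not both satisfied; exception does not apply.

Denied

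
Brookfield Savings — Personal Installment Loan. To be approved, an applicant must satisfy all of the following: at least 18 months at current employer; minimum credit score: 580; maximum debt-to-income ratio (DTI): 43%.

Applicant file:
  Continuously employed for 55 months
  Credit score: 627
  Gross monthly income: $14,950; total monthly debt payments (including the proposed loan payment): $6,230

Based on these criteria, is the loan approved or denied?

Approved

Employment 55 ≥ 18 months
Credit score 627 ≥ 580 (meets)
DTI: 6,230 ÷ 14,950 = 41.7%, within the 43% cap
All criteria satisfied.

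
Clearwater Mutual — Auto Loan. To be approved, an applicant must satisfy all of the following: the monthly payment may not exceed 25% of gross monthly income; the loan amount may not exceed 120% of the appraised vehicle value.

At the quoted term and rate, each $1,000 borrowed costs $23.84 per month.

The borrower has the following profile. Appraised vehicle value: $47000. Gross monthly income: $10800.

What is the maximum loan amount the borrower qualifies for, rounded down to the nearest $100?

Payment cap: 25% × $10,800 = $2,700/month.
At $23.84 per $1,000, that supports 2,700/23.84 × 1,000 ≈ $113,255 → $113,200.
LTV cap: 120% × $47,000 = $56,400 → $56,400.
Binding constraint: loan-to-value.

$56,400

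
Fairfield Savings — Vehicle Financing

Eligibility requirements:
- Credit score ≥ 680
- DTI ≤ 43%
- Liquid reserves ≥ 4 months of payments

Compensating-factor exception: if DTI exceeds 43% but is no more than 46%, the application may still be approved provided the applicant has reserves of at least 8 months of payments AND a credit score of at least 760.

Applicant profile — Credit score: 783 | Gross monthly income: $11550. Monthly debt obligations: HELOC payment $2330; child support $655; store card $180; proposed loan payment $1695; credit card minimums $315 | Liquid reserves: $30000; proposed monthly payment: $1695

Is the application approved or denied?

Credit score 783 ≥ 680 (meets base)
Total debts = (2,330 + 655 + 180 + 1,695 + 315) = 5,175. DTI = 5,175/11,550 = 44.8% > 43% — standard DTI limit exceeded.
Liquid reserves cover 30,000/1,695 = 17.7 months — ≥ 4 required
44.8% falls in the override range (43%–46%), so the compensating-factor test applies.
Reserves 17.7 ≥ 8 months; credit score 783 ≥ 760.
Both compensating conditions met → exception applies.

Approved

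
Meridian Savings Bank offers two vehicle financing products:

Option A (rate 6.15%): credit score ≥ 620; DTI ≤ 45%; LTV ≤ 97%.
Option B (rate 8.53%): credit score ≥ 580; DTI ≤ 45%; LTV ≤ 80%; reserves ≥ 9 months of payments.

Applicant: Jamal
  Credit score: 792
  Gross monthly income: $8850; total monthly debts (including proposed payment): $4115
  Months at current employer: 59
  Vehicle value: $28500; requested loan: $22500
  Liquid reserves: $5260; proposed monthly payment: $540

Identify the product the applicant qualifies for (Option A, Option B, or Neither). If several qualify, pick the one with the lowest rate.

DTI = 4,115/8,850 = 46.5%.
LTV = 22,500/28,500 = 78.9%.
Reserves = 5,260/540 = 9.7 months.
Option A: score 792 ≥ 620; DTI 46.5% > 45%; LTV 78.9% ≤ 97% → does not qualify.
Option B: score 792 ≥ 580; DTI 46.5% > 45%; LTV 78.9% ≤ 80%; reserves 9.7 ≥ 9 mo → does not qualify.

Neither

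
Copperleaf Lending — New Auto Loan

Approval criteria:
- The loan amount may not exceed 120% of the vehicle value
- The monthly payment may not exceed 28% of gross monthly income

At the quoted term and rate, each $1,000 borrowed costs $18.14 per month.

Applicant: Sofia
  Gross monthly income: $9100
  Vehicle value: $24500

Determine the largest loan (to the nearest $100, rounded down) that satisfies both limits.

Payment cap: 28% × $9,100 = $2,548/month.
At $18.14 per $1,000, that supports 2,548/18.14 × 1,000 ≈ $140,463 → $140,400.
LTV cap: 120% × $24,500 = $29,400 → $29,400.
Binding constraint: loan-to-value.

$29,400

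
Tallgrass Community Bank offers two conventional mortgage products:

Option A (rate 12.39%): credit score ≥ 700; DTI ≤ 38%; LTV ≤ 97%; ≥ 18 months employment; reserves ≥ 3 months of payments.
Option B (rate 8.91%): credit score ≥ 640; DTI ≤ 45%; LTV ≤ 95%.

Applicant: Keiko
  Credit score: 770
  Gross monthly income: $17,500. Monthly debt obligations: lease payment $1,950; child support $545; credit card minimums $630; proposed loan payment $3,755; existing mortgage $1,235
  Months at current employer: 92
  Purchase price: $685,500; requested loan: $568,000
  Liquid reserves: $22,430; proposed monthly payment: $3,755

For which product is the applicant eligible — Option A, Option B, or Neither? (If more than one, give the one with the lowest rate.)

Neither

Total debts = (1,950 + 545 + 630 + 3,755 + 1,235) = 8,115; DTI = 8,115/17,500 = 46.4%.
LTV = 568,000/685,500 = 82.9%.
Reserves = 22,430/3,755 = 6.0 months.
Option A: score 770 ≥ 700; DTI 46.4% > 38%; LTV 82.9% ≤ 97%; employment 92 ≥ 18 mo; reserves 6.0 ≥ 3 mo → does not qualify.
Option B: score 770 ≥ 640; DTI 46.4% > 45%; LTV 82.9% ≤ 95% → does not qualify.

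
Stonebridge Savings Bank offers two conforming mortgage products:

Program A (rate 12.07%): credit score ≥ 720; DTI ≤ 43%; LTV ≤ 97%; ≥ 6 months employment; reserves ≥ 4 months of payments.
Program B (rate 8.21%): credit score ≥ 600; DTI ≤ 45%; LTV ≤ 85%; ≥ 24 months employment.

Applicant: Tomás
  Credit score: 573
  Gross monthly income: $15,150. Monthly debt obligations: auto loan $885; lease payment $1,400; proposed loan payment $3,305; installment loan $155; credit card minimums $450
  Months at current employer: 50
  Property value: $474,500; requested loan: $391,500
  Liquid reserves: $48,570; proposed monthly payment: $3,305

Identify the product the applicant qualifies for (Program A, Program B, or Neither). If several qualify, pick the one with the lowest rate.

Total debts = (885 + 1,400 + 3,305 + 155 + 450) = 6,195; DTI = 6,195/15,150 = 40.9%.
LTV = 391,500/474,500 = 82.5%.
Reserves = 48,570/3,305 = 14.7 months.
Program A: score 573 < 720; DTI 40.9% ≤ 43%; LTV 82.5% ≤ 97%; employment 50 ≥ 6 mo; reserves 14.7 ≥ 4 mo → does not qualify.
Program B: score 573 < 600; DTI 40.9% ≤ 45%; LTV 82.5% ≤ 85%; employment 50 ≥ 24 mo → does not qualify.

Neither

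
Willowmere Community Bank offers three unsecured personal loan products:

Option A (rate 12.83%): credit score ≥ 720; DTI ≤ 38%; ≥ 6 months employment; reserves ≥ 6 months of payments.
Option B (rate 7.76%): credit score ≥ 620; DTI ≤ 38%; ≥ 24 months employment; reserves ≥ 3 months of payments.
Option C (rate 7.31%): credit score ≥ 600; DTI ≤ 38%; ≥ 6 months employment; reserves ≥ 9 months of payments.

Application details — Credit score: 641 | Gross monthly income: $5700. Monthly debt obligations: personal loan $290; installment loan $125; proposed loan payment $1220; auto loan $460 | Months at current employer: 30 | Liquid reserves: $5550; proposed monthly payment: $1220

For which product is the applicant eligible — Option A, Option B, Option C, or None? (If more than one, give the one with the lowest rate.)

Total debts = (290 + 125 + 1,220 + 460) = 2,095; DTI = 2,095/5,700 = 36.8%.
Reserves = 5,550/1,220 = 4.5 months.
Option A: score 641 < 720; DTI 36.8% ≤ 38%; employment 30 ≥ 6 mo; reserves 4.5 < 6 mo → does not qualify.
Option B: score 641 ≥ 620; DTI 36.8% ≤ 38%; employment 30 ≥ 24 mo; reserves 4.5 ≥ 3 mo → qualifies.
Option C: score 641 ≥ 600; DTI 36.8% ≤ 38%; employment 30 ≥ 6 mo; reserves 4.5 < 9 mo → does not qualify.

Option B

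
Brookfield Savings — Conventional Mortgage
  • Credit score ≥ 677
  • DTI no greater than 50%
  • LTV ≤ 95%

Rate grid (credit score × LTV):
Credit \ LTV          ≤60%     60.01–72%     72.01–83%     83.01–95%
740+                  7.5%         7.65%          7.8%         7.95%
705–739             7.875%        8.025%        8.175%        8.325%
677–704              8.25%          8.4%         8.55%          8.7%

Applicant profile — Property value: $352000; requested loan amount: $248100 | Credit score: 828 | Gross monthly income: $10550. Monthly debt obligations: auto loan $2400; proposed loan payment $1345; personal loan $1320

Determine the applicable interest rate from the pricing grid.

7.65%

Credit score 828 ≥ 677; Total monthly debts = (2,400 + 1,345 + 1,320) = 5,065. DTI: 5,065 ÷ 10,550 = 48%, within the 50% cap
LTV: 248,100 ÷ 352,000 = 70.5%, within 95% cap
Row: 828 falls in 740+. Column: 70.5% falls in 60.01–72%. Rate = 7.65%.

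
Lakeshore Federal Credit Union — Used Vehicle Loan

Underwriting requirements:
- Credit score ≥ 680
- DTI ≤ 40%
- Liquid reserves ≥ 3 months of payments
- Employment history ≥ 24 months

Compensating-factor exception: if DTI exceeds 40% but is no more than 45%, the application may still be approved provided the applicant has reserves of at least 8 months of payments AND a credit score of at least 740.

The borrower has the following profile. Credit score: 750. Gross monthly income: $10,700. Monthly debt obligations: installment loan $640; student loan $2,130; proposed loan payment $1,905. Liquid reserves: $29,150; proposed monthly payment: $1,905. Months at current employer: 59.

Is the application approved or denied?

Credit score 750 ≥ 680 (meets base)
Total debts = (640 + 2,130 + 1,905) = 4,675. DTI = 4,675/10,700 = 43.7% > 40% — standard DTI limit exceeded.
Reserves = 29,150/1,905 = 15.3 months ≥ 3
Employment 59 ≥ 24 months
43.7% falls in the override range (40%–45%), so the compensating-factor test applies.
Override check — reserves: 15.3 mo (ok); score: 750 (ok).
Both override conditions satisfied; DTI exception granted.

Approved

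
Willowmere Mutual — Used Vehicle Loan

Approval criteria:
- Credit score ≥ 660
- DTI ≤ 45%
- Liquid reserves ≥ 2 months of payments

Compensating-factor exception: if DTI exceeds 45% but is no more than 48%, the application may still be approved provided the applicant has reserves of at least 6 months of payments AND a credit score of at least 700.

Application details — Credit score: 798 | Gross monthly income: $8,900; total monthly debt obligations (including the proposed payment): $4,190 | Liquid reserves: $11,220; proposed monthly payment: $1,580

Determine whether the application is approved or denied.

Credit score 798 ≥ 660 (meets base)
DTI = 4,190/8,900 = 47.1% > 45% — standard DTI limit exceeded.
Reserves = 11,220/1,580 = 7.1 months ≥ 2
47.1% falls in the override range (45%–48%), so the compensating-factor test applies.
Override check — reserves: 7.1 mo (ok); score: 798 (ok).
Both compensating conditions met → exception applies.

Approved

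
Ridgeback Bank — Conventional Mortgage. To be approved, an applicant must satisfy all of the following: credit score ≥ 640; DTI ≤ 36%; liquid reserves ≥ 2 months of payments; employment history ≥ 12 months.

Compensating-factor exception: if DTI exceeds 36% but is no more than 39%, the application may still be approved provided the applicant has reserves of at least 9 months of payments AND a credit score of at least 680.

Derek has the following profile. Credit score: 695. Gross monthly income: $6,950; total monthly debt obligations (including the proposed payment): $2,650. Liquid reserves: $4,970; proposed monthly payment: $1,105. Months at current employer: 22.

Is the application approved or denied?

Credit score 695 ≥ 640 (meets base)
DTI: 2,650 ÷ 6,950 = 38.1%, over the 36% base limit.
Liquid reserves cover 4,970/1,105 = 4.5 months — ≥ 2 required
Employment 22 ≥ 12 months
DTI 38.1% is within the 36%–39% exception band; checking compensating factors.
Reserves 4.5 < 9 months; credit score 695 ≥ 680.
Compensating-factor requirement not fully met.

Denied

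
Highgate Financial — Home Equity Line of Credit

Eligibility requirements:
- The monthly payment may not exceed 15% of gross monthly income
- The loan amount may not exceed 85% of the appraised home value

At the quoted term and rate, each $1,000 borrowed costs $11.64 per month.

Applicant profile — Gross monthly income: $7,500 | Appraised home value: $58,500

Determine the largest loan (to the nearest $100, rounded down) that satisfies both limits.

$49,700

Payment cap: 15% × $7,500 = $1,125/month.
At $11.64 per $1,000, that supports 1,125/11.64 × 1,000 ≈ $96,649 → $96,600.
LTV cap: 85% × $58,500 = $49,725 → $49,700.
Binding constraint: loan-to-value.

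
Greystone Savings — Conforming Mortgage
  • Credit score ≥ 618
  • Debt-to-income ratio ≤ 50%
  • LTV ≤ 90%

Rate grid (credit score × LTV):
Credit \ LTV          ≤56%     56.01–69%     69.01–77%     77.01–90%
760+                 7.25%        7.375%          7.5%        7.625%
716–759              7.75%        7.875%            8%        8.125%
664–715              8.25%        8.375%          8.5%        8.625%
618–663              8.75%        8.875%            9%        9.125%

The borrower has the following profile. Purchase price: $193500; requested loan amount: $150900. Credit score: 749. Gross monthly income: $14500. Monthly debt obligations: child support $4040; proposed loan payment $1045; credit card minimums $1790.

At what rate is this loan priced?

8.125%

Credit score 749 ≥ 618; Total monthly debts = (4,040 + 1,045 + 1,790) = 6,875. Debt-to-income = 6,875/14,500 = 47.4% — meets 50% limit
Loan-to-value = 150,900/193,500 = 78% — pass (90% max)
Row: 749 falls in 716–759. Column: 78% falls in 77.01–90%. Rate = 8.125%.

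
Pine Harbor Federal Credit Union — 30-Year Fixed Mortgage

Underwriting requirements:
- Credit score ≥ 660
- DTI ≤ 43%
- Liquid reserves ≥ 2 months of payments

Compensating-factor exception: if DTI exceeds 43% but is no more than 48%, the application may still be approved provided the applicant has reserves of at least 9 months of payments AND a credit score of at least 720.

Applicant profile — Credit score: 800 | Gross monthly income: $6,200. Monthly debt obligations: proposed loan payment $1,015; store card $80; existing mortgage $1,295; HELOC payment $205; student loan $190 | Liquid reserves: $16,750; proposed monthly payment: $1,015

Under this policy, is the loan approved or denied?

Approved

Credit score 800 ≥ 660 (meets base)
Total debts = (1,015 + 80 + 1,295 + 205 + 190) = 2,785. DTI = 2,785/6,200 = 44.9% > 43% — standard DTI limit exceeded.
Reserves: 16,750 ÷ 1,015 = 16.5 months (meets 2-month minimum)
44.9% falls in the override range (43%–48%), so the compensating-factor test applies.
Override check — reserves: 16.5 mo (ok); score: 800 (ok).
Both compensating conditions met → exception applies.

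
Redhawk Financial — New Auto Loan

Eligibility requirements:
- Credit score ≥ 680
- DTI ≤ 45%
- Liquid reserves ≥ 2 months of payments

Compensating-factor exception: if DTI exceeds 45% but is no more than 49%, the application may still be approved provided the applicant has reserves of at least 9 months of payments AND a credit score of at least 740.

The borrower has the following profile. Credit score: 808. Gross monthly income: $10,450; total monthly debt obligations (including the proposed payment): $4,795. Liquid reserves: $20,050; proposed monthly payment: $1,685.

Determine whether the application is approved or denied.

Credit score 808 ≥ 680 (meets base)
DTI = 4,795/10,450 = 45.9% > 45% — standard DTI limit exceeded.
Reserves: 20,050 ÷ 1,685 = 11.9 months (meets 2-month minimum)
45.9% falls in the override range (45%–49%), so the compensating-factor test applies.
Reserves 11.9 ≥ 9 months; credit score 808 ≥ 740.
Both compensating conditions met → exception applies.

Approved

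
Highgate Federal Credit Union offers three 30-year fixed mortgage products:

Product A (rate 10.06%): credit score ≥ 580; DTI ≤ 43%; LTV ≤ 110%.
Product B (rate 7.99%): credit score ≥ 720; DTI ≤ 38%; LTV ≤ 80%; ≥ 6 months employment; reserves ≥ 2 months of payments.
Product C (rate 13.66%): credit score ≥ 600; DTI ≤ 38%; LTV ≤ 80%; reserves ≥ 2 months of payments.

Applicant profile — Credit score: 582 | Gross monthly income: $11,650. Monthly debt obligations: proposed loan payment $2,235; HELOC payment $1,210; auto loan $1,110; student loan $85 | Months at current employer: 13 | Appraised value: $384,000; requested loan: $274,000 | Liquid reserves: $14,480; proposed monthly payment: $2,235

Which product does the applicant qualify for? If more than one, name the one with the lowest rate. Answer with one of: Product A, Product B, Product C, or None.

Total debts = (2,235 + 1,210 + 1,110 + 85) = 4,640; DTI = 4,640/11,650 = 39.8%.
LTV = 274,000/384,000 = 71.4%.
Reserves = 14,480/2,235 = 6.5 months.
Product A: score 582 ≥ 580; DTI 39.8% ≤ 43%; LTV 71.4% ≤ 110% → qualifies.
Product B: score 582 < 720; DTI 39.8% > 38%; LTV 71.4% ≤ 80%; employment 13 ≥ 6 mo; reserves 6.5 ≥ 2 mo → does not qualify.
Product C: score 582 < 600; DTI 39.8% > 38%; LTV 71.4% ≤ 80%; reserves 6.5 ≥ 2 mo → does not qualify.

Product A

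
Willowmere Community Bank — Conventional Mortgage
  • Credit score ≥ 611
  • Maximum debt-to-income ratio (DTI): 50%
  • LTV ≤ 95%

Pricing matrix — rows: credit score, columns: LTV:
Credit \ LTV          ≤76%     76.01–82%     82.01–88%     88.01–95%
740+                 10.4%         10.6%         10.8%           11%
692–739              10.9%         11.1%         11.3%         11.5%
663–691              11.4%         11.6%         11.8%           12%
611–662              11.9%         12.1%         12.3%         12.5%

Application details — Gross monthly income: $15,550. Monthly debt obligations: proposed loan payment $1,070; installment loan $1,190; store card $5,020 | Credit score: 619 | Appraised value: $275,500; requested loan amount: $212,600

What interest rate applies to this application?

12.1%

Credit score 619 ≥ 611; Total monthly debts = (1,070 + 1,190 + 5,020) = 7,280. Debt-to-income = 7,280/15,550 = 46.8% — meets 50% limit
Loan-to-value = 212,600/275,500 = 77.2% — pass (95% max)
Credit 619 → row 611–662; LTV 77.2% → column 76.01–82%. Grid cell → 12.1%.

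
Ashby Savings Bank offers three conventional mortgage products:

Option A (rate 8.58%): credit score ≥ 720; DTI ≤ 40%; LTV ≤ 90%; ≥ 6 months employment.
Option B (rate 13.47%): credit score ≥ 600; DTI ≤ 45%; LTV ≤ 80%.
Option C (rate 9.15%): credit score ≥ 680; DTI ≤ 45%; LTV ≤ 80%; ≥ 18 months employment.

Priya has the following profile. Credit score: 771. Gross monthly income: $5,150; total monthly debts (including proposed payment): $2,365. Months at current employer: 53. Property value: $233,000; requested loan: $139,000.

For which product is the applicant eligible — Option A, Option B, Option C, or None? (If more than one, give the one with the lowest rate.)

None

DTI = 2,365/5,150 = 45.9%.
LTV = 139,000/233,000 = 59.7%.
Option A: score 771 ≥ 720; DTI 45.9% > 40%; LTV 59.7% ≤ 90%; employment 53 ≥ 6 mo → does not qualify.
Option B: score 771 ≥ 600; DTI 45.9% > 45%; LTV 59.7% ≤ 80% → does not qualify.
Option C: score 771 ≥ 680; DTI 45.9% > 45%; LTV 59.7% ≤ 80%; employment 53 ≥ 18 mo → does not qualify.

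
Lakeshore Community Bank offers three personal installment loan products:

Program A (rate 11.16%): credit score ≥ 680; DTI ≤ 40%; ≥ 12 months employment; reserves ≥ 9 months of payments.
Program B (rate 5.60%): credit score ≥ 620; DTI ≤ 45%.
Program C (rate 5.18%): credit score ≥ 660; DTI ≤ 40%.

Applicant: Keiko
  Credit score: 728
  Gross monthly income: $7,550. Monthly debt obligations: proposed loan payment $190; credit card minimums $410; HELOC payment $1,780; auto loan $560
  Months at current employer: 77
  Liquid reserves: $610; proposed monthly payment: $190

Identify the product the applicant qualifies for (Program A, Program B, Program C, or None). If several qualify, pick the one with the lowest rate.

Program C

Total debts = (190 + 410 + 1,780 + 560) = 2,940; DTI = 2,940/7,550 = 38.9%.
Reserves = 610/190 = 3.2 months.
Program A: score 728 ≥ 680; DTI 38.9% ≤ 40%; employment 77 ≥ 12 mo; reserves 3.2 < 9 mo → does not qualify.
Program B: score 728 ≥ 620; DTI 38.9% ≤ 45% → qualifies.
Program C: score 728 ≥ 660; DTI 38.9% ≤ 40% → qualifies.
Qualifying: Program B, Program C. Lowest rate is 5.18% → Program C.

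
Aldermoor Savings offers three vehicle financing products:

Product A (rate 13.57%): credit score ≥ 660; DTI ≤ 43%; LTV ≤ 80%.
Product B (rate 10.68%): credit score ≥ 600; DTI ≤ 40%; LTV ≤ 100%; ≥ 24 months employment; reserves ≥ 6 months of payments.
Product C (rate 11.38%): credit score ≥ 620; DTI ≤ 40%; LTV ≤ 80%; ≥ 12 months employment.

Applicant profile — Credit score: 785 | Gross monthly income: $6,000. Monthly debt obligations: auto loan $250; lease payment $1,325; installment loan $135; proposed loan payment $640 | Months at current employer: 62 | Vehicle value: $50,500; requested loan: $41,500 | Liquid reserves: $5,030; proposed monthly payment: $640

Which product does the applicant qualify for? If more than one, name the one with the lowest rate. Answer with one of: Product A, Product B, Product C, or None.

Total debts = (250 + 1,325 + 135 + 640) = 2,350; DTI = 2,350/6,000 = 39.2%.
LTV = 41,500/50,500 = 82.2%.
Reserves = 5,030/640 = 7.9 months.
Product A: score 785 ≥ 660; DTI 39.2% ≤ 43%; LTV 82.2% > 80% → does not qualify.
Product B: score 785 ≥ 600; DTI 39.2% ≤ 40%; LTV 82.2% ≤ 100%; employment 62 ≥ 24 mo; reserves 7.9 ≥ 6 mo → qualifies.
Product C: score 785 ≥ 620; DTI 39.2% ≤ 40%; LTV 82.2% > 80%; employment 62 ≥ 12 mo → does not qualify.

Product B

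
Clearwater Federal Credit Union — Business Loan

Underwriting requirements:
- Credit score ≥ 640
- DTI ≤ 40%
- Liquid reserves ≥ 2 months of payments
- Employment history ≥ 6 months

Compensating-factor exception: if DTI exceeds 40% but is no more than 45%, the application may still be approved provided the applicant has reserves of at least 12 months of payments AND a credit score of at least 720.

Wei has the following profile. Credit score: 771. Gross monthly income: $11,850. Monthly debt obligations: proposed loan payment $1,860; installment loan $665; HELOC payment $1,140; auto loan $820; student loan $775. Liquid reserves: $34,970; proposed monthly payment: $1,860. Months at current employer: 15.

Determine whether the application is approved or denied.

Approved

Credit score 771 ≥ 640 (meets base)
Total debts = (1,860 + 665 + 1,140 + 820 + 775) = 5,260. DTI = 5,260/11,850 = 44.4% > 40% — standard DTI limit exceeded.
Reserves: 34,970 ÷ 1,860 = 18.8 months (meets 2-month minimum)
Employment 15 ≥ 6 months
DTI 44.4% is within the 40%–45% exception band; checking compensating factors.
Override check — reserves: 18.8 mo (ok); score: 771 (ok).
Both override conditions satisfied; DTI exception granted.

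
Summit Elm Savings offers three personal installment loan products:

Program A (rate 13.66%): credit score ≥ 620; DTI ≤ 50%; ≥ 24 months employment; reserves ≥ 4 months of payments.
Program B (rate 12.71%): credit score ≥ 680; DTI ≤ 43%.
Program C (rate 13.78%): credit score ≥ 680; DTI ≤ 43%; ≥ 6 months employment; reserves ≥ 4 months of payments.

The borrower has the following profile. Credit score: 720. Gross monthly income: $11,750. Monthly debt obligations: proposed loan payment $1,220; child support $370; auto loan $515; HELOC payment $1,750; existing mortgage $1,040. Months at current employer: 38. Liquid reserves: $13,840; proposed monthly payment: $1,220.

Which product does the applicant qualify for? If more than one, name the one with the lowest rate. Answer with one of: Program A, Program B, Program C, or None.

Program B

Total debts = (1,220 + 370 + 515 + 1,750 + 1,040) = 4,895; DTI = 4,895/11,750 = 41.7%.
Reserves = 13,840/1,220 = 11.3 months.
Program A: score 720 ≥ 620; DTI 41.7% ≤ 50%; employment 38 ≥ 24 mo; reserves 11.3 ≥ 4 mo → qualifies.
Program B: score 720 ≥ 680; DTI 41.7% ≤ 43% → qualifies.
Program C: score 720 ≥ 680; DTI 41.7% ≤ 43%; employment 38 ≥ 6 mo; reserves 11.3 ≥ 4 mo → qualifies.
Qualifying: Program A, Program B, Program C. Lowest rate is 12.71% → Program B.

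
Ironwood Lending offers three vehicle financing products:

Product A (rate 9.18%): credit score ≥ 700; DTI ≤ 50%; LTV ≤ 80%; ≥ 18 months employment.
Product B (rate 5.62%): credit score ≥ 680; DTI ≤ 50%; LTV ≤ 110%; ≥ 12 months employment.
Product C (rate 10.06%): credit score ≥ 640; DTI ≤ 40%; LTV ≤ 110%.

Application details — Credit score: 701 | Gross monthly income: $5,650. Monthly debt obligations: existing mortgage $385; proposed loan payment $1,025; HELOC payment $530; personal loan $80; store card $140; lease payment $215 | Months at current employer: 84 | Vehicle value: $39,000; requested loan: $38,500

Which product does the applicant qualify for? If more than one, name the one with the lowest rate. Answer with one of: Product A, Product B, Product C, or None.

Total debts = (385 + 1,025 + 530 + 80 + 140 + 215) = 2,375; DTI = 2,375/5,650 = 42%.
LTV = 38,500/39,000 = 98.7%.
Product A: score 701 ≥ 700; DTI 42% ≤ 50%; LTV 98.7% > 80%; employment 84 ≥ 18 mo → does not qualify.
Product B: score 701 ≥ 680; DTI 42% ≤ 50%; LTV 98.7% ≤ 110%; employment 84 ≥ 12 mo → qualifies.
Product C: score 701 ≥ 640; DTI 42% > 40%; LTV 98.7% ≤ 110% → does not qualify.

Product B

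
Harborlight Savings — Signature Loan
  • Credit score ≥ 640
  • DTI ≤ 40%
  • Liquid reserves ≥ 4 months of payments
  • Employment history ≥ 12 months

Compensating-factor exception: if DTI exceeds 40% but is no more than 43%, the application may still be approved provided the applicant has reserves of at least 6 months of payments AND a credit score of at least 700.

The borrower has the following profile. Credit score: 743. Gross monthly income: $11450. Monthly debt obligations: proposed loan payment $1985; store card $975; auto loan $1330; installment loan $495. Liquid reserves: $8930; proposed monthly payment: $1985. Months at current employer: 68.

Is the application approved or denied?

Denied

Credit score 743 ≥ 640 (meets base)
Total debts = (1,985 + 975 + 1,330 + 495) = 4,785. DTI: 4,785 ÷ 11,450 = 41.8%, over the 40% base limit.
Liquid reserves cover 8,930/1,985 = 4.5 months — ≥ 4 required
Employment 68 ≥ 12 months
DTI 41.8% is within the 40%–43% exception band; checking compensating factors.
Reserves 4.5 < 6 months; credit score 743 ≥ 700.
Override conditions not both satisfied; exception does not apply.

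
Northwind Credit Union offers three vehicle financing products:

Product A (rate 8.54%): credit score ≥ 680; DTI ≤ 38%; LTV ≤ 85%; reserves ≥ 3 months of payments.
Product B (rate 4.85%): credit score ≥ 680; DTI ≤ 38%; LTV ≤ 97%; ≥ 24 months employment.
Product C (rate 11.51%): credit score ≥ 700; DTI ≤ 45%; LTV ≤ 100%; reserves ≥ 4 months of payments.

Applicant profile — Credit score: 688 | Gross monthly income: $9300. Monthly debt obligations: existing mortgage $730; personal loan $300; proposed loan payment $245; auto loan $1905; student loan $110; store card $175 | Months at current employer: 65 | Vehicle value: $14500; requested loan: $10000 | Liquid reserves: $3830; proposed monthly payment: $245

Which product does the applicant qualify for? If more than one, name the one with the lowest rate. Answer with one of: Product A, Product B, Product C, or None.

Product B

Total debts = (730 + 300 + 245 + 1,905 + 110 + 175) = 3,465; DTI = 3,465/9,300 = 37.3%.
LTV = 10,000/14,500 = 69%.
Reserves = 3,830/245 = 15.6 months.
Product A: score 688 ≥ 680; DTI 37.3% ≤ 38%; LTV 69% ≤ 85%; reserves 15.6 ≥ 3 mo → qualifies.
Product B: score 688 ≥ 680; DTI 37.3% ≤ 38%; LTV 69% ≤ 97%; employment 65 ≥ 24 mo → qualifies.
Product C: score 688 < 700; DTI 37.3% ≤ 45%; LTV 69% ≤ 100%; reserves 15.6 ≥ 4 mo → does not qualify.
Qualifying: Product A, Product B. Lowest rate is 4.85% → Product B.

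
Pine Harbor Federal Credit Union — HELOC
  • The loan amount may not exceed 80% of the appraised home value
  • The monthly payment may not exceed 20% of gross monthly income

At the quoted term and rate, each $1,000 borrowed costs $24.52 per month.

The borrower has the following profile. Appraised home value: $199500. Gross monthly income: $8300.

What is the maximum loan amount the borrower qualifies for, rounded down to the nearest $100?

Payment cap: 20% × $8,300 = $1,660/month.
At $24.52 per $1,000, that supports 1,660/24.52 × 1,000 ≈ $67,699 → $67,600.
LTV cap: 80% × $199,500 = $159,600 → $159,600.
Binding constraint: payment-to-income.

$67,600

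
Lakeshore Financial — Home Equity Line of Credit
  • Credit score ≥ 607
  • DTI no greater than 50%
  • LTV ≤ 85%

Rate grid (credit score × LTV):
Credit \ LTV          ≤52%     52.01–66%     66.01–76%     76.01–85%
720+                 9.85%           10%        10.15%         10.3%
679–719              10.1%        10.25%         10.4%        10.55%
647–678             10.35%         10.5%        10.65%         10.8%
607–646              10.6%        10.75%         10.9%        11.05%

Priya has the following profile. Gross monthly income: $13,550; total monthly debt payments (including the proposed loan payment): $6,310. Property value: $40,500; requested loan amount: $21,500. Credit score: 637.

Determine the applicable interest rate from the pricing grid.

Credit score 637 ≥ 607; DTI = 6,310/13,550 = 46.6% ≤ 50%
LTV: 21,500 ÷ 40,500 = 53.1%, within 85% cap
Credit 637 → row 607–646; LTV 53.1% → column 52.01–66%. Grid cell → 10.75%.

10.75%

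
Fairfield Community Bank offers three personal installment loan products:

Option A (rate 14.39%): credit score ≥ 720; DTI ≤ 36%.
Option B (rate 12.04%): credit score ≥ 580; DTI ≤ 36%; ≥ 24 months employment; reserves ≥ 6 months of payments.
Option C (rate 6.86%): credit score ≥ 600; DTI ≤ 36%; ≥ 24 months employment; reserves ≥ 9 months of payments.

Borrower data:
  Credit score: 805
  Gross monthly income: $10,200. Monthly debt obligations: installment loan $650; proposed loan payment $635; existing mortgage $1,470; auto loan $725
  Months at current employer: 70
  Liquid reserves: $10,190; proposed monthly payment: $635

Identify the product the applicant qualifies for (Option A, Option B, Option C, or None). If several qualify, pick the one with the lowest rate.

Total debts = (650 + 635 + 1,470 + 725) = 3,480; DTI = 3,480/10,200 = 34.1%.
Reserves = 10,190/635 = 16.0 months.
Option A: score 805 ≥ 720; DTI 34.1% ≤ 36% → qualifies.
Option B: score 805 ≥ 580; DTI 34.1% ≤ 36%; employment 70 ≥ 24 mo; reserves 16.0 ≥ 6 mo → qualifies.
Option C: score 805 ≥ 600; DTI 34.1% ≤ 36%; employment 70 ≥ 24 mo; reserves 16.0 ≥ 9 mo → qualifies.
Qualifying: Option A, Option B, Option C. Lowest rate is 6.86% → Option C.

Option C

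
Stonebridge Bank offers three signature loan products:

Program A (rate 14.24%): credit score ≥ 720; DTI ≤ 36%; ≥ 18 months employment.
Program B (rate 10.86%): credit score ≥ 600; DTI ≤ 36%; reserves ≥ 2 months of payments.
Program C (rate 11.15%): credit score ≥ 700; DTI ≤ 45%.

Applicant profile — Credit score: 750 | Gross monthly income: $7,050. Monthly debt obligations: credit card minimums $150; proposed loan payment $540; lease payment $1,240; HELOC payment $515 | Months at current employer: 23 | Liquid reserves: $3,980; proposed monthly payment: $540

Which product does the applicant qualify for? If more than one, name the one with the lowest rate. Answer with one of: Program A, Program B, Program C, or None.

Program B

Total debts = (150 + 540 + 1,240 + 515) = 2,445; DTI = 2,445/7,050 = 34.7%.
Reserves = 3,980/540 = 7.4 months.
Program A: score 750 ≥ 720; DTI 34.7% ≤ 36%; employment 23 ≥ 18 mo → qualifies.
Program B: score 750 ≥ 600; DTI 34.7% ≤ 36%; reserves 7.4 ≥ 2 mo → qualifies.
Program C: score 750 ≥ 700; DTI 34.7% ≤ 45% → qualifies.
Qualifying: Program A, Program B, Program C. Lowest rate is 10.86% → Program B.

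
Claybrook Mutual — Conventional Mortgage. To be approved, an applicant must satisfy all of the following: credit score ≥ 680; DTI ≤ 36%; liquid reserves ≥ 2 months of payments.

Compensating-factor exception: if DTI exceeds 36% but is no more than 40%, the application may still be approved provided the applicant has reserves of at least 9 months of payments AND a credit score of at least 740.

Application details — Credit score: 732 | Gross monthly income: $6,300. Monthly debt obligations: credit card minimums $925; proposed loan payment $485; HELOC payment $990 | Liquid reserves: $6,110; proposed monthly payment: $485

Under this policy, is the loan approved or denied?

Credit score 732 ≥ 680 (meets base)
Total debts = (925 + 485 + 990) = 2,400. DTI: 2,400 ÷ 6,300 = 38.1%, over the 36% base limit.
Reserves = 6,110/485 = 12.6 months ≥ 2
DTI 38.1% is within the 36%–40% exception band; checking compensating factors.
Reserves 12.6 ≥ 9 months; credit score 732 < 740.
Override conditions not both satisfied; exception does not apply.

Denied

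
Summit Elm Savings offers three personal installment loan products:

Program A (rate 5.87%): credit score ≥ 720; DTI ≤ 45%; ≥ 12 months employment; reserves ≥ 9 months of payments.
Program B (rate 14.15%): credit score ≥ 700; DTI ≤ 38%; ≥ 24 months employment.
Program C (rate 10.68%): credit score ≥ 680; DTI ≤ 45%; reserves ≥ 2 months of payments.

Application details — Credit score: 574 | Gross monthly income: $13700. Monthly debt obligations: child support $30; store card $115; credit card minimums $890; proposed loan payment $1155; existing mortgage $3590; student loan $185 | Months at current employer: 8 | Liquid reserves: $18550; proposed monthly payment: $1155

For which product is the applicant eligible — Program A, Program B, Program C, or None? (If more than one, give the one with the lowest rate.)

Total debts = (30 + 115 + 890 + 1,155 + 3,590 + 185) = 5,965; DTI = 5,965/13,700 = 43.5%.
Reserves = 18,550/1,155 = 16.1 months.
Program A: score 574 < 720; DTI 43.5% ≤ 45%; employment 8 < 12 mo; reserves 16.1 ≥ 9 mo → does not qualify.
Program B: score 574 < 700; DTI 43.5% > 38%; employment 8 < 24 mo → does not qualify.
Program C: score 574 < 680; DTI 43.5% ≤ 45%; reserves 16.1 ≥ 2 mo → does not qualify.

None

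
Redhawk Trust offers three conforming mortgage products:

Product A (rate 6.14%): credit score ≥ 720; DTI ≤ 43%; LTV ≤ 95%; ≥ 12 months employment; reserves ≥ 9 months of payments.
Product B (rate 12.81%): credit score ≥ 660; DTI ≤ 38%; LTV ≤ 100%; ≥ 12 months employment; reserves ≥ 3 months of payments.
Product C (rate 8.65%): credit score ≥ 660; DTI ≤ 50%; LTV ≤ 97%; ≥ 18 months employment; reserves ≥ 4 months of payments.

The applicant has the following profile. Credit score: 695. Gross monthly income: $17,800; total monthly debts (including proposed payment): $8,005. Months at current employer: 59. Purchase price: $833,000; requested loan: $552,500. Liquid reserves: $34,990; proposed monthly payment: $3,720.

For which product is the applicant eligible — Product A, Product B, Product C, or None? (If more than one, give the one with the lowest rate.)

DTI = 8,005/17,800 = 45%.
LTV = 552,500/833,000 = 66.3%.
Reserves = 34,990/3,720 = 9.4 months.
Product A: score 695 < 720; DTI 45% > 43%; LTV 66.3% ≤ 95%; employment 59 ≥ 12 mo; reserves 9.4 ≥ 9 mo → does not qualify.
Product B: score 695 ≥ 660; DTI 45% > 38%; LTV 66.3% ≤ 100%; employment 59 ≥ 12 mo; reserves 9.4 ≥ 3 mo → does not qualify.
Product C: score 695 ≥ 660; DTI 45% ≤ 50%; LTV 66.3% ≤ 97%; employment 59 ≥ 18 mo; reserves 9.4 ≥ 4 mo → qualifies.

Product C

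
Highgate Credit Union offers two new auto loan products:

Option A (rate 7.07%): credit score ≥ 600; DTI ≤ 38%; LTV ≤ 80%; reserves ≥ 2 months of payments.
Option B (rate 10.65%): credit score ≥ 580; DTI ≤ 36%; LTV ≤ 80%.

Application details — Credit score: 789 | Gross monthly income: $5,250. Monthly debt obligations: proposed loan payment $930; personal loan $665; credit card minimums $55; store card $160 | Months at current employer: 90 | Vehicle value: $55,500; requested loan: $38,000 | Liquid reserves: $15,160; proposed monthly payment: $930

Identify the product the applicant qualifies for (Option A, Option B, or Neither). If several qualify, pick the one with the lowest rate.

Option A

Total debts = (930 + 665 + 55 + 160) = 1,810; DTI = 1,810/5,250 = 34.5%.
LTV = 38,000/55,500 = 68.5%.
Reserves = 15,160/930 = 16.3 months.
Option A: score 789 ≥ 600; DTI 34.5% ≤ 38%; LTV 68.5% ≤ 80%; reserves 16.3 ≥ 2 mo → qualifies.
Option B: score 789 ≥ 580; DTI 34.5% ≤ 36%; LTV 68.5% ≤ 80% → qualifies.
Qualifying: Option A, Option B. Lowest rate is 7.07% → Option A.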